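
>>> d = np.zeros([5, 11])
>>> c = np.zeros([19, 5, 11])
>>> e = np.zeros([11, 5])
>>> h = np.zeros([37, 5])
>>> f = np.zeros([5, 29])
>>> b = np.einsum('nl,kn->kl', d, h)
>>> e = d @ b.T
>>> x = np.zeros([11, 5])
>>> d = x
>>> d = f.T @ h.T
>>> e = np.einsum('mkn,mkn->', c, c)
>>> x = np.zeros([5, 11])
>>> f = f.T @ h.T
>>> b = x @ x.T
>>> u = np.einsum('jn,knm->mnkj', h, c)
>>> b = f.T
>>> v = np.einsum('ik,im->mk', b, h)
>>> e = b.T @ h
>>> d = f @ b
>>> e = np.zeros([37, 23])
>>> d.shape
(29, 29)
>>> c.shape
(19, 5, 11)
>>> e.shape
(37, 23)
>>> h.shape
(37, 5)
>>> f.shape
(29, 37)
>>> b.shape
(37, 29)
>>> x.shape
(5, 11)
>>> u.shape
(11, 5, 19, 37)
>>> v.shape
(5, 29)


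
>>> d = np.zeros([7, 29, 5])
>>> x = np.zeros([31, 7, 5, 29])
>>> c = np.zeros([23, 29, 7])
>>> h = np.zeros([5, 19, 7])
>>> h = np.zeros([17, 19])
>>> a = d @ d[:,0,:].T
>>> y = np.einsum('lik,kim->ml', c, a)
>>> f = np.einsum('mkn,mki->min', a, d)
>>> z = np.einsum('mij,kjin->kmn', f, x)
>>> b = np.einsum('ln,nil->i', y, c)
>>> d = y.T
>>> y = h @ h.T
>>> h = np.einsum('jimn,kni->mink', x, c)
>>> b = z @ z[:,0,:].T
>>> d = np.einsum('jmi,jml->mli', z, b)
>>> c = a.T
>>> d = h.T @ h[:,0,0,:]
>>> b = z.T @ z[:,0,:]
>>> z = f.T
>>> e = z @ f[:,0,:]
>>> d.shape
(23, 29, 7, 23)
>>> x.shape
(31, 7, 5, 29)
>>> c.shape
(7, 29, 7)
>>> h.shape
(5, 7, 29, 23)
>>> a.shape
(7, 29, 7)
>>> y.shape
(17, 17)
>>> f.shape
(7, 5, 7)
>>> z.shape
(7, 5, 7)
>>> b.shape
(29, 7, 29)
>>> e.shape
(7, 5, 7)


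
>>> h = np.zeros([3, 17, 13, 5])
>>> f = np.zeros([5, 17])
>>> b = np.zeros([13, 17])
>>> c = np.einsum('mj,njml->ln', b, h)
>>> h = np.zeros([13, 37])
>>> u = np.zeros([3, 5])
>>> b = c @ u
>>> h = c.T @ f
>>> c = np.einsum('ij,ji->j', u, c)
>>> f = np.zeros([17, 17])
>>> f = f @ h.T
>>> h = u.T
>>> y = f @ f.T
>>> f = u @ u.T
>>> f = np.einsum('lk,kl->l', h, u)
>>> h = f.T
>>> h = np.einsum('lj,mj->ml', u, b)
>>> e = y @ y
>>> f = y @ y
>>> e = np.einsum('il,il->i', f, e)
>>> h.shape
(5, 3)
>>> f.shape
(17, 17)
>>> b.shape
(5, 5)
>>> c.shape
(5,)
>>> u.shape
(3, 5)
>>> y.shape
(17, 17)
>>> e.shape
(17,)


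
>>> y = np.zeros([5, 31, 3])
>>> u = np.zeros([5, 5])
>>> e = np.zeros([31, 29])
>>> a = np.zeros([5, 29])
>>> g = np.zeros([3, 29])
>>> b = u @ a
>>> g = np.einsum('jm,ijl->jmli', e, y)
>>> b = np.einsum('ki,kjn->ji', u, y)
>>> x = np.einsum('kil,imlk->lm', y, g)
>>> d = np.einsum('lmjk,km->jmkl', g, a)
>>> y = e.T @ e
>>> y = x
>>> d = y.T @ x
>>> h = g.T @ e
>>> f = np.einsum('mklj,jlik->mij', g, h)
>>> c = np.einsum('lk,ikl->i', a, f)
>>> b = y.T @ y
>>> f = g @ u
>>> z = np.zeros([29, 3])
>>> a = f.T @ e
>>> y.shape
(3, 29)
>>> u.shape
(5, 5)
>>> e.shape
(31, 29)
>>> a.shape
(5, 3, 29, 29)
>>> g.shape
(31, 29, 3, 5)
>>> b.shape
(29, 29)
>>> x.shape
(3, 29)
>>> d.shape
(29, 29)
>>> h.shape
(5, 3, 29, 29)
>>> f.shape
(31, 29, 3, 5)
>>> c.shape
(31,)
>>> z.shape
(29, 3)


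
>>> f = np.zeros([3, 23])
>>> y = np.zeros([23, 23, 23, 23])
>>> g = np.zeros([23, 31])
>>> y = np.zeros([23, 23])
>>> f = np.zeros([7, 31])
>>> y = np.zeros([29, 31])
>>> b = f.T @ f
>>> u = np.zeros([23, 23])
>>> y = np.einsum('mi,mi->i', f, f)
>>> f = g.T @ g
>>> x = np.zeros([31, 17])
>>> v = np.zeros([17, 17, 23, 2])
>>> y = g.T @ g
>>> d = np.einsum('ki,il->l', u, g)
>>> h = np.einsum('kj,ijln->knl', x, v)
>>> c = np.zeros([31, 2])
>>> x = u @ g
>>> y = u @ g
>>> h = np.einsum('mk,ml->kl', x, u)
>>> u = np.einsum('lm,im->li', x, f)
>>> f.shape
(31, 31)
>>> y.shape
(23, 31)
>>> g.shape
(23, 31)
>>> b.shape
(31, 31)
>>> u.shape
(23, 31)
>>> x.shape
(23, 31)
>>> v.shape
(17, 17, 23, 2)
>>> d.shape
(31,)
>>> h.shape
(31, 23)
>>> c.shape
(31, 2)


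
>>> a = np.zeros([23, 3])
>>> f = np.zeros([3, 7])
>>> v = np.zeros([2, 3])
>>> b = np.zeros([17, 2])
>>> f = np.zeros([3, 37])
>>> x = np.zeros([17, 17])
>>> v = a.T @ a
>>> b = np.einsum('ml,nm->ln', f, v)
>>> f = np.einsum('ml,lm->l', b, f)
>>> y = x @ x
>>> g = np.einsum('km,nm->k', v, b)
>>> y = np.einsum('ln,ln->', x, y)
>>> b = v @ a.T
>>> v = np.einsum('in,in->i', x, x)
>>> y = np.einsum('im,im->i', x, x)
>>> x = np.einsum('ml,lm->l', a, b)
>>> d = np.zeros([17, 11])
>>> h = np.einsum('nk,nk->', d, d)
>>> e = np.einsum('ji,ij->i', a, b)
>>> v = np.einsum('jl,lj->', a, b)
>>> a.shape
(23, 3)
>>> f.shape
(3,)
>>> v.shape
()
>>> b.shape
(3, 23)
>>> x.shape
(3,)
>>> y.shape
(17,)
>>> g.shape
(3,)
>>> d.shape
(17, 11)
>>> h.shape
()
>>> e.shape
(3,)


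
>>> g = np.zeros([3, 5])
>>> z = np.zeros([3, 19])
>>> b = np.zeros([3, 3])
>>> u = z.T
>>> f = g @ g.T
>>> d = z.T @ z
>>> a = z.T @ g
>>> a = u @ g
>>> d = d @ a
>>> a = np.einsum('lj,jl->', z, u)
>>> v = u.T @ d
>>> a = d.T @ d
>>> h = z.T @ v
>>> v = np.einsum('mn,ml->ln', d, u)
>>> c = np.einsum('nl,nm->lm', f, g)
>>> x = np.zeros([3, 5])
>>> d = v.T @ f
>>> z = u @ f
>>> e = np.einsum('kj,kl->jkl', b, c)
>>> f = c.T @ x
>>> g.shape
(3, 5)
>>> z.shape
(19, 3)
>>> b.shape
(3, 3)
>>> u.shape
(19, 3)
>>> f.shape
(5, 5)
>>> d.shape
(5, 3)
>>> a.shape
(5, 5)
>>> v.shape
(3, 5)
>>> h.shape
(19, 5)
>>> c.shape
(3, 5)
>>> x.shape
(3, 5)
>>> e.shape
(3, 3, 5)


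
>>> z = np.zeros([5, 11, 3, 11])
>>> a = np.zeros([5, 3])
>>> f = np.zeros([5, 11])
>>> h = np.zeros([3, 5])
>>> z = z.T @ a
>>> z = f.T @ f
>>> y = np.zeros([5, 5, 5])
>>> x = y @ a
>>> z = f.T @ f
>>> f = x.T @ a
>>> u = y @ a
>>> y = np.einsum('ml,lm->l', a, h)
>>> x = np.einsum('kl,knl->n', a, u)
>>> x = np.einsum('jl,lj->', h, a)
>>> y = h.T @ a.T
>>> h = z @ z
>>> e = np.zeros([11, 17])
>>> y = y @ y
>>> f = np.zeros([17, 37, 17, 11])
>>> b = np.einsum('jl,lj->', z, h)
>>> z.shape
(11, 11)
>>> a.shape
(5, 3)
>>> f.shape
(17, 37, 17, 11)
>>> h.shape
(11, 11)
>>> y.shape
(5, 5)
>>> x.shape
()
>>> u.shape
(5, 5, 3)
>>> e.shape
(11, 17)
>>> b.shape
()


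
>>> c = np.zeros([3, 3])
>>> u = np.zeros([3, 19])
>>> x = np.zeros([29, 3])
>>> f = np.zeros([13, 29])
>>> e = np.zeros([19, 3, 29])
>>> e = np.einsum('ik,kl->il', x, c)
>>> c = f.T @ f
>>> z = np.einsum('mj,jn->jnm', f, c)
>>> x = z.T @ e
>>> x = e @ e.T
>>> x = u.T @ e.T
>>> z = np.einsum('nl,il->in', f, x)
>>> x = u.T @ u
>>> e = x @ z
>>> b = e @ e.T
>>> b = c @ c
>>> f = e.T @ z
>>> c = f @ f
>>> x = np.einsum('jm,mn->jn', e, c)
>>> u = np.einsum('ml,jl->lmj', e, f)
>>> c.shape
(13, 13)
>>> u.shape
(13, 19, 13)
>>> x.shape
(19, 13)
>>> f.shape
(13, 13)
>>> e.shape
(19, 13)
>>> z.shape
(19, 13)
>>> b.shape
(29, 29)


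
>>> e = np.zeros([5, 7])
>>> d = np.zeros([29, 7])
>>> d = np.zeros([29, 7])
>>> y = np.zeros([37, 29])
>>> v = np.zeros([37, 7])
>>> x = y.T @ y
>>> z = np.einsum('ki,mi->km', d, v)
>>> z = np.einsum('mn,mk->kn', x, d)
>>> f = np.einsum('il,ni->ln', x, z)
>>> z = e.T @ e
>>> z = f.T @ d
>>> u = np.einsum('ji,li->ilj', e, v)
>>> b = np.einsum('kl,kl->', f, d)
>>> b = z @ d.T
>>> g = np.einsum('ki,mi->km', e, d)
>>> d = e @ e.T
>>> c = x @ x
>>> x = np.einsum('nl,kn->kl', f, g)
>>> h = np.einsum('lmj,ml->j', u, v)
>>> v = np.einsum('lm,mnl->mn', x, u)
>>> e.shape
(5, 7)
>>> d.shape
(5, 5)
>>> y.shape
(37, 29)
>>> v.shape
(7, 37)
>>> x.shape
(5, 7)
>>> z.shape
(7, 7)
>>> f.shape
(29, 7)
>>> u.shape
(7, 37, 5)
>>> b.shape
(7, 29)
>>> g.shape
(5, 29)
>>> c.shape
(29, 29)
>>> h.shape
(5,)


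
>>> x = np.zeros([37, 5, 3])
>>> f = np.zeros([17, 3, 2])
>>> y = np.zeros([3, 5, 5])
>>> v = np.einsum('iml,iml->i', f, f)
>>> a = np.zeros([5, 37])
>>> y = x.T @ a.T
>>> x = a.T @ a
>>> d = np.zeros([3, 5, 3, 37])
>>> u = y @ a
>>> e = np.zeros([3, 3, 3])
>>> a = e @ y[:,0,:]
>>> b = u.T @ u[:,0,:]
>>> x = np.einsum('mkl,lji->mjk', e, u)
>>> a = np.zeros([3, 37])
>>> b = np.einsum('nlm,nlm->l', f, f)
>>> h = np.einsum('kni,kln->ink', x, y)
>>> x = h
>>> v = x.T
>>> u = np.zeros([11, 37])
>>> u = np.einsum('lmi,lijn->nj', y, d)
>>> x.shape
(3, 5, 3)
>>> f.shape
(17, 3, 2)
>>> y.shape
(3, 5, 5)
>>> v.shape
(3, 5, 3)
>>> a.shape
(3, 37)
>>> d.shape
(3, 5, 3, 37)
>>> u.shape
(37, 3)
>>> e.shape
(3, 3, 3)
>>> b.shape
(3,)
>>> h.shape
(3, 5, 3)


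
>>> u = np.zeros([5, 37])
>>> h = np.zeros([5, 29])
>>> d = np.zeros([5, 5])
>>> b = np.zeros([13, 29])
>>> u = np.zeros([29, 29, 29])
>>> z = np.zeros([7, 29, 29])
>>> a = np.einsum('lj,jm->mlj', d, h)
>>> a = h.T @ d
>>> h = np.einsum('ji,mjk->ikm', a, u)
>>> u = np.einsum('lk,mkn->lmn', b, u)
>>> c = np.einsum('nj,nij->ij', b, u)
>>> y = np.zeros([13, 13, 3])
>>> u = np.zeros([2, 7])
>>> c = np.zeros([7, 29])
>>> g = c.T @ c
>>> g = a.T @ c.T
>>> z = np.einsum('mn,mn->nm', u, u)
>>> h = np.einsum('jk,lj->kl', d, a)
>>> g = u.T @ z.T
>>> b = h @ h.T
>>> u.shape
(2, 7)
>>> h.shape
(5, 29)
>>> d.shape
(5, 5)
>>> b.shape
(5, 5)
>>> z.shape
(7, 2)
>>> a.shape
(29, 5)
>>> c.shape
(7, 29)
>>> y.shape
(13, 13, 3)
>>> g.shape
(7, 7)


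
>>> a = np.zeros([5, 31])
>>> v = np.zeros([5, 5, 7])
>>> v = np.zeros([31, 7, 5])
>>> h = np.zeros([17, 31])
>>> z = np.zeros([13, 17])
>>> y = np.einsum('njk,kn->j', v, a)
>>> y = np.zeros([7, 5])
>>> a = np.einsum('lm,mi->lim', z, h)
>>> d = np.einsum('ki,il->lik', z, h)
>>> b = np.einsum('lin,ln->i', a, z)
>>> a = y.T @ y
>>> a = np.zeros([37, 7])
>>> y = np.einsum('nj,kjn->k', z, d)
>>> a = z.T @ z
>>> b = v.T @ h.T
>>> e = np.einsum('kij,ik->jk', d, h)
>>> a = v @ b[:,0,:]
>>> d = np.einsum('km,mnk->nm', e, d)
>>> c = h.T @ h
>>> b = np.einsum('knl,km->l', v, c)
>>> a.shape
(31, 7, 17)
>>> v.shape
(31, 7, 5)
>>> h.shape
(17, 31)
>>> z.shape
(13, 17)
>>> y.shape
(31,)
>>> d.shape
(17, 31)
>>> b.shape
(5,)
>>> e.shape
(13, 31)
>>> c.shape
(31, 31)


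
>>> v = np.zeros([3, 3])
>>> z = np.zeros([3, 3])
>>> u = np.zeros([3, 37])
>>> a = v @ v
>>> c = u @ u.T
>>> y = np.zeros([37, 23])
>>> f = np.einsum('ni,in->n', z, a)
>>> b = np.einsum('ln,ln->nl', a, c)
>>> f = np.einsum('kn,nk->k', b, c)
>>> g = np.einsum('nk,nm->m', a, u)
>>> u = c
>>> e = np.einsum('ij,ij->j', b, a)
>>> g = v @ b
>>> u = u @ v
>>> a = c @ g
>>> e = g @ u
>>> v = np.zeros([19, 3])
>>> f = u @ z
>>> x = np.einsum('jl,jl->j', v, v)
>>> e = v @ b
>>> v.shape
(19, 3)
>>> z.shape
(3, 3)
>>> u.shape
(3, 3)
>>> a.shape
(3, 3)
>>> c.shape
(3, 3)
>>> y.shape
(37, 23)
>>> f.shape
(3, 3)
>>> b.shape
(3, 3)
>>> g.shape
(3, 3)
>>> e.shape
(19, 3)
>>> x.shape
(19,)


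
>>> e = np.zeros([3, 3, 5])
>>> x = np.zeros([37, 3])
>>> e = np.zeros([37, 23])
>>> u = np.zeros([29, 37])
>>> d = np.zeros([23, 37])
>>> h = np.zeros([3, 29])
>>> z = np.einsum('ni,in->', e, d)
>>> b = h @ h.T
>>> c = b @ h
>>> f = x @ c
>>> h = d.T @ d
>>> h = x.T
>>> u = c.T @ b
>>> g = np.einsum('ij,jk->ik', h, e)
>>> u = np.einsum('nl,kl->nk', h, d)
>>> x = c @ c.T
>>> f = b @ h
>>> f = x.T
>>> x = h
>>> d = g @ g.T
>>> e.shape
(37, 23)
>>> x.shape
(3, 37)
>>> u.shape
(3, 23)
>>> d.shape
(3, 3)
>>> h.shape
(3, 37)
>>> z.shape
()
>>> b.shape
(3, 3)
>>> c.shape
(3, 29)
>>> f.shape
(3, 3)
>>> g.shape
(3, 23)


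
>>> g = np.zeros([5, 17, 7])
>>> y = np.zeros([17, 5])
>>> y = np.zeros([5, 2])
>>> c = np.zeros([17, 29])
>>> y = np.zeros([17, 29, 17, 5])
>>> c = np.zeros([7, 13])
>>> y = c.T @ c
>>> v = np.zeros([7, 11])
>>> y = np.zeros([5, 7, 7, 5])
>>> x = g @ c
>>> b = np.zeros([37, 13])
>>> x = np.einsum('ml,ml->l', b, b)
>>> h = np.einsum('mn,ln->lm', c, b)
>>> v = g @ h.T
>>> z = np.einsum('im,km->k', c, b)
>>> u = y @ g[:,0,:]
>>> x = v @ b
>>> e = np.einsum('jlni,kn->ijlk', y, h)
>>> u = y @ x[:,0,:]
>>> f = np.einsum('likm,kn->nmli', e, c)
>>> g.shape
(5, 17, 7)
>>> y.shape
(5, 7, 7, 5)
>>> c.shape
(7, 13)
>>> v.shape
(5, 17, 37)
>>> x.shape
(5, 17, 13)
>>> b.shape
(37, 13)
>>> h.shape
(37, 7)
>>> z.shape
(37,)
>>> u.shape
(5, 7, 7, 13)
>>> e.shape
(5, 5, 7, 37)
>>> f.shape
(13, 37, 5, 5)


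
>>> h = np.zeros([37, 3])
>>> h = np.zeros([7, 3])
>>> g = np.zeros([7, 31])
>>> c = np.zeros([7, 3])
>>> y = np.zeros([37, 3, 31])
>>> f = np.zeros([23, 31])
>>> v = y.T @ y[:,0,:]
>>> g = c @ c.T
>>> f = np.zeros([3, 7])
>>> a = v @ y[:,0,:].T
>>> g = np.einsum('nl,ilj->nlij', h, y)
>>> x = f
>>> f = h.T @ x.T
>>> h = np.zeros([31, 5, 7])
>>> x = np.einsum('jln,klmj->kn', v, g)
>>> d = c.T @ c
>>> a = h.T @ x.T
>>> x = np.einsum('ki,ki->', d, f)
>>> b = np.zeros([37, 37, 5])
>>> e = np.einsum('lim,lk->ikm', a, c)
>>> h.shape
(31, 5, 7)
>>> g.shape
(7, 3, 37, 31)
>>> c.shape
(7, 3)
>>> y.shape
(37, 3, 31)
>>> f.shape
(3, 3)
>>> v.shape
(31, 3, 31)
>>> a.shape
(7, 5, 7)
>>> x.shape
()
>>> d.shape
(3, 3)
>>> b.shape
(37, 37, 5)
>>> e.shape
(5, 3, 7)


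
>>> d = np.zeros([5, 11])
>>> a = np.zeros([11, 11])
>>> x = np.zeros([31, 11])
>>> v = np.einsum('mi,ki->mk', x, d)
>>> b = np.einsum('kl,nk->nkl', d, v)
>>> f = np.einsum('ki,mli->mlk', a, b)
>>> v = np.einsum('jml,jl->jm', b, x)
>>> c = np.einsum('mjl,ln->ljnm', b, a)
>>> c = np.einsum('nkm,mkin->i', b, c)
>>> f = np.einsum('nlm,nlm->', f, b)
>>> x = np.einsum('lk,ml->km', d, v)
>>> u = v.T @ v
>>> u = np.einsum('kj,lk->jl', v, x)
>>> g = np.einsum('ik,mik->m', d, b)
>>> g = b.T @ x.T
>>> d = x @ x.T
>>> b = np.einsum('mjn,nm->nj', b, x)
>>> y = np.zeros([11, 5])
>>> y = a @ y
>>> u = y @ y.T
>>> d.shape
(11, 11)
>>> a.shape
(11, 11)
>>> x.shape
(11, 31)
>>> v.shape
(31, 5)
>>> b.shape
(11, 5)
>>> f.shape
()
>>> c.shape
(11,)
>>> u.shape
(11, 11)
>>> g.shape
(11, 5, 11)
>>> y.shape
(11, 5)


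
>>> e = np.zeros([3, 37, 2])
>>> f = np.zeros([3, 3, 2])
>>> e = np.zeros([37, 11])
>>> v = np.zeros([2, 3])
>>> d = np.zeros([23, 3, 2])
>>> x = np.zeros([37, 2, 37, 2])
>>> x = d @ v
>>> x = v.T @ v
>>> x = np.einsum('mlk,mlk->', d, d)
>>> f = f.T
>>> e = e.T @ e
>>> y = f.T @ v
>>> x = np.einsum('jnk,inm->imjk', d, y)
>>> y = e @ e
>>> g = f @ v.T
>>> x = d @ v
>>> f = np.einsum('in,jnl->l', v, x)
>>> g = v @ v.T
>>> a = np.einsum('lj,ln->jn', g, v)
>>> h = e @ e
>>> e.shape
(11, 11)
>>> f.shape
(3,)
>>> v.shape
(2, 3)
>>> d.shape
(23, 3, 2)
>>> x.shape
(23, 3, 3)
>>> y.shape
(11, 11)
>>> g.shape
(2, 2)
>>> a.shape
(2, 3)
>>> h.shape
(11, 11)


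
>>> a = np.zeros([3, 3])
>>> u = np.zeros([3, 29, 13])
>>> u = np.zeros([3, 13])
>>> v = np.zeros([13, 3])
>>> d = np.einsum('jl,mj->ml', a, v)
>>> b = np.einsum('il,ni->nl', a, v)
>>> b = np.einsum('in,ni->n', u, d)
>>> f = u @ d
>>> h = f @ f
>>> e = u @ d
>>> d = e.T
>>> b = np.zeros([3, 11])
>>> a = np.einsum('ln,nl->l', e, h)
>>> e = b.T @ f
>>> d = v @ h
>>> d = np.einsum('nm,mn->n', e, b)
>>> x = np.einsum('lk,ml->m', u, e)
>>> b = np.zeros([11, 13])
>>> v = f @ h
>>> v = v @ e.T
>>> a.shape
(3,)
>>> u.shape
(3, 13)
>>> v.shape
(3, 11)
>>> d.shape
(11,)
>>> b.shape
(11, 13)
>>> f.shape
(3, 3)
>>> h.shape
(3, 3)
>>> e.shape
(11, 3)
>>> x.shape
(11,)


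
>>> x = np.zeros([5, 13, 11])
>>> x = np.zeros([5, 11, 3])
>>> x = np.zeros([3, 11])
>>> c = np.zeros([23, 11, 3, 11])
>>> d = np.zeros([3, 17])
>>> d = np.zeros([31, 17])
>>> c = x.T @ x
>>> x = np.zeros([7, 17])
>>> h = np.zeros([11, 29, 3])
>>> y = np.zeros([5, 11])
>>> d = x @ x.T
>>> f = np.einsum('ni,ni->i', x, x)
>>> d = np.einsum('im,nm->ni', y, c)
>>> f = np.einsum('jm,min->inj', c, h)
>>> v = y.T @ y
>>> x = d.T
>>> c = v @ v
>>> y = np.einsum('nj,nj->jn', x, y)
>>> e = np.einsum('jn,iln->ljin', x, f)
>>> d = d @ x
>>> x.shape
(5, 11)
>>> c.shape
(11, 11)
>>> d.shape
(11, 11)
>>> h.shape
(11, 29, 3)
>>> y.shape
(11, 5)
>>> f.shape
(29, 3, 11)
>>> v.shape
(11, 11)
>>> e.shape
(3, 5, 29, 11)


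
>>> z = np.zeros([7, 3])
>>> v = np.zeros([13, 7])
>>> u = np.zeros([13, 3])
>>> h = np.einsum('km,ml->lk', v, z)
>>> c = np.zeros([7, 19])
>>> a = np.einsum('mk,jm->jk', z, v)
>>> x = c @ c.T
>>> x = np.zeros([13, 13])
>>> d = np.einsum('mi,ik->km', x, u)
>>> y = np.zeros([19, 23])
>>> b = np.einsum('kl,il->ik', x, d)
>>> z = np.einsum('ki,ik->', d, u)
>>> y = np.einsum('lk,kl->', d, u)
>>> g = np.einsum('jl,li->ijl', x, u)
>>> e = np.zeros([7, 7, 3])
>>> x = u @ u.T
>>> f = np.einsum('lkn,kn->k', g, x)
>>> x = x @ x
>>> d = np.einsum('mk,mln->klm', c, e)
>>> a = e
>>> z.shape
()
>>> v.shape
(13, 7)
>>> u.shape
(13, 3)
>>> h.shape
(3, 13)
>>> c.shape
(7, 19)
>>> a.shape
(7, 7, 3)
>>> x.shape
(13, 13)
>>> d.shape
(19, 7, 7)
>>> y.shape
()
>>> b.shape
(3, 13)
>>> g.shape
(3, 13, 13)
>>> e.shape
(7, 7, 3)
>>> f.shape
(13,)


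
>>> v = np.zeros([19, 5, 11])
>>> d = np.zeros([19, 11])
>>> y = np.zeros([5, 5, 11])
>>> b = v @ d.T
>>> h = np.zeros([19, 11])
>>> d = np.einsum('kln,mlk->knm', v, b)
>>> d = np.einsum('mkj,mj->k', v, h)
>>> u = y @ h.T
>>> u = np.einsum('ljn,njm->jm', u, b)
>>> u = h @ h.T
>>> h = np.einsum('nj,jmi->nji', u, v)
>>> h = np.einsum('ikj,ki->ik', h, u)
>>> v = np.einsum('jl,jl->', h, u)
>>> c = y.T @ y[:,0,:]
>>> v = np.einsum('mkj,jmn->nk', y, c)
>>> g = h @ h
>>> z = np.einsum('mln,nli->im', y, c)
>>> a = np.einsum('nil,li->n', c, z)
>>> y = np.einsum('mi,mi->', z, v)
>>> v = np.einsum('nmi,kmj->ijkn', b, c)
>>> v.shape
(19, 11, 11, 19)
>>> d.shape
(5,)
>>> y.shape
()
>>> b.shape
(19, 5, 19)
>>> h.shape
(19, 19)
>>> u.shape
(19, 19)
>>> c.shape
(11, 5, 11)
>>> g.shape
(19, 19)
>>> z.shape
(11, 5)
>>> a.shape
(11,)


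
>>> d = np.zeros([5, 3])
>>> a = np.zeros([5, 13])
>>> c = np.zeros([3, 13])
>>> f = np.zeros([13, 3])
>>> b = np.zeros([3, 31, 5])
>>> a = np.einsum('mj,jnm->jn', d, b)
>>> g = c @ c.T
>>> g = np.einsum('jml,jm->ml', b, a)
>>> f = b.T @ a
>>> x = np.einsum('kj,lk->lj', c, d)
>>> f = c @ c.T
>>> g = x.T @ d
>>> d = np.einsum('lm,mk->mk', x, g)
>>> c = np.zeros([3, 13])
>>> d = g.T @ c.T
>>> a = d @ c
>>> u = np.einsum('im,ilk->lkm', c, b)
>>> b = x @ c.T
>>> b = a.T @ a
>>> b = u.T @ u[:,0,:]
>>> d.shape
(3, 3)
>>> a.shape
(3, 13)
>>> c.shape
(3, 13)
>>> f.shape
(3, 3)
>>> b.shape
(13, 5, 13)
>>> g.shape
(13, 3)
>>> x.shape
(5, 13)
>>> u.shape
(31, 5, 13)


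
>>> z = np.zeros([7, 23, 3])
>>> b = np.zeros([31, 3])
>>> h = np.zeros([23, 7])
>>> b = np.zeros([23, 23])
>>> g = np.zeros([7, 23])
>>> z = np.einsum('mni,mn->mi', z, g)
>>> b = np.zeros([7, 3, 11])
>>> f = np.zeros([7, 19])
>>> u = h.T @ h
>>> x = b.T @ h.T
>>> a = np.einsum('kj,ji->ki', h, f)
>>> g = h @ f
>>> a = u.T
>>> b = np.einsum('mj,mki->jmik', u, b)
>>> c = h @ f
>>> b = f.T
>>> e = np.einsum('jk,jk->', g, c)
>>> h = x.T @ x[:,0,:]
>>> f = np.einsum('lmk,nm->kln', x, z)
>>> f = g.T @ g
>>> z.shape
(7, 3)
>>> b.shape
(19, 7)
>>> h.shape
(23, 3, 23)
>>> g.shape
(23, 19)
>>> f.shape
(19, 19)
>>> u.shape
(7, 7)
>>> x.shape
(11, 3, 23)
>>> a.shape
(7, 7)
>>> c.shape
(23, 19)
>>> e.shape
()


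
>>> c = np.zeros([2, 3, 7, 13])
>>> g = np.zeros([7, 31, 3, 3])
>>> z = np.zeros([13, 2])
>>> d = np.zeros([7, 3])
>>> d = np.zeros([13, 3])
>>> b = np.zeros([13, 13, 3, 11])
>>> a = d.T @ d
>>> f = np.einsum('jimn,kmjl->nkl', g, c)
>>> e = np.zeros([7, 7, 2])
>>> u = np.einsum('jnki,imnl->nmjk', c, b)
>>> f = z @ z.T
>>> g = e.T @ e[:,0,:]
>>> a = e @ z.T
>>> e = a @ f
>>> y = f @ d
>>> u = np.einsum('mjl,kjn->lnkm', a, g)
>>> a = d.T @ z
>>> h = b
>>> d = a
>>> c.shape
(2, 3, 7, 13)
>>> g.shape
(2, 7, 2)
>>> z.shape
(13, 2)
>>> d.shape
(3, 2)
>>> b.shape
(13, 13, 3, 11)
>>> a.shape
(3, 2)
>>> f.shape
(13, 13)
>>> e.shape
(7, 7, 13)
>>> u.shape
(13, 2, 2, 7)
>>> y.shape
(13, 3)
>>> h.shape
(13, 13, 3, 11)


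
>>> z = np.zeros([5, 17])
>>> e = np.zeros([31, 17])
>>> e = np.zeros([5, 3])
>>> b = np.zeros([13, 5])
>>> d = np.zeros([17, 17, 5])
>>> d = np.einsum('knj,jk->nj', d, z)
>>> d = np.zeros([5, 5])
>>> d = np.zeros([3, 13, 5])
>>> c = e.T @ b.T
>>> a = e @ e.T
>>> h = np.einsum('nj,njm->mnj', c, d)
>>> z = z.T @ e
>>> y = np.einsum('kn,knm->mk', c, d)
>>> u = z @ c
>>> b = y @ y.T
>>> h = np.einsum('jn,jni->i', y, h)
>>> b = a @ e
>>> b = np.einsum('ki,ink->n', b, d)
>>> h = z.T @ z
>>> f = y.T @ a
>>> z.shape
(17, 3)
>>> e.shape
(5, 3)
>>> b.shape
(13,)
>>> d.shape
(3, 13, 5)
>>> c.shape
(3, 13)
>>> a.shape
(5, 5)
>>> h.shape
(3, 3)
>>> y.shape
(5, 3)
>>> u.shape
(17, 13)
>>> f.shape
(3, 5)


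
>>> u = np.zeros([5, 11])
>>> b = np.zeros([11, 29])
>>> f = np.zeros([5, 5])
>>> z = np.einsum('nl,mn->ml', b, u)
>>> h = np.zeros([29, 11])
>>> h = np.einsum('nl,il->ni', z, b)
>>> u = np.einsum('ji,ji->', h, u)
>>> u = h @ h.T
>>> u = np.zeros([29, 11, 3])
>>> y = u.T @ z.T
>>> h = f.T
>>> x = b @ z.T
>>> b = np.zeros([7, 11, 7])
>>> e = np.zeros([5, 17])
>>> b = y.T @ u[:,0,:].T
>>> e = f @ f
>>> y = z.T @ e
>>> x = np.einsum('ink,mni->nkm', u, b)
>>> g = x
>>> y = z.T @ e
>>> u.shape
(29, 11, 3)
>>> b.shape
(5, 11, 29)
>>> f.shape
(5, 5)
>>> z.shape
(5, 29)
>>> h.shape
(5, 5)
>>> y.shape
(29, 5)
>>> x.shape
(11, 3, 5)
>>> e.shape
(5, 5)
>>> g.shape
(11, 3, 5)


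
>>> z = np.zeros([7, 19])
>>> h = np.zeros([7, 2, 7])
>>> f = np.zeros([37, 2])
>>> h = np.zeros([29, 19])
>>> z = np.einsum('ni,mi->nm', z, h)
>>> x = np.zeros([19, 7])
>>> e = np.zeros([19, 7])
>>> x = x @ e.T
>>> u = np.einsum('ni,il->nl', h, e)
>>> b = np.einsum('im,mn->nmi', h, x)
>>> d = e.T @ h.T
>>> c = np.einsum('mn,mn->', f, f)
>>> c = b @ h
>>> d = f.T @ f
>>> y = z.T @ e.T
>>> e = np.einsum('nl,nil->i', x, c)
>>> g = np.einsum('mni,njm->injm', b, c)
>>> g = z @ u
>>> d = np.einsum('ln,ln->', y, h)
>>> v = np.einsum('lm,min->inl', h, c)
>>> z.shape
(7, 29)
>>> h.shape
(29, 19)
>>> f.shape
(37, 2)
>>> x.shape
(19, 19)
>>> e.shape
(19,)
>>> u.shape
(29, 7)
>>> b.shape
(19, 19, 29)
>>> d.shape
()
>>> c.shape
(19, 19, 19)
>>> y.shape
(29, 19)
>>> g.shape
(7, 7)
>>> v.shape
(19, 19, 29)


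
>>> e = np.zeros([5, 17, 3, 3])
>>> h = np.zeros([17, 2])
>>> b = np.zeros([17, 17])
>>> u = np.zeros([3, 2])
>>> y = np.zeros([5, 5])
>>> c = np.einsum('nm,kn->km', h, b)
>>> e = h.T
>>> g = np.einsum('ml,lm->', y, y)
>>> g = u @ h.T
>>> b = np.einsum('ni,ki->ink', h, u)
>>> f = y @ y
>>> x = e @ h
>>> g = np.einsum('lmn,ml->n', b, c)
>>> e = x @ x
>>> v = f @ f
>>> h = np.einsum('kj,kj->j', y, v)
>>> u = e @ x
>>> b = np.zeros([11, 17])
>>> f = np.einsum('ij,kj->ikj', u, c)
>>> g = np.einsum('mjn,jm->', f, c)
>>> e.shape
(2, 2)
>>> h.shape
(5,)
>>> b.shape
(11, 17)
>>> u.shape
(2, 2)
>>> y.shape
(5, 5)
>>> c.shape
(17, 2)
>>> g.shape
()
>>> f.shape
(2, 17, 2)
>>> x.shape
(2, 2)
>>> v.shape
(5, 5)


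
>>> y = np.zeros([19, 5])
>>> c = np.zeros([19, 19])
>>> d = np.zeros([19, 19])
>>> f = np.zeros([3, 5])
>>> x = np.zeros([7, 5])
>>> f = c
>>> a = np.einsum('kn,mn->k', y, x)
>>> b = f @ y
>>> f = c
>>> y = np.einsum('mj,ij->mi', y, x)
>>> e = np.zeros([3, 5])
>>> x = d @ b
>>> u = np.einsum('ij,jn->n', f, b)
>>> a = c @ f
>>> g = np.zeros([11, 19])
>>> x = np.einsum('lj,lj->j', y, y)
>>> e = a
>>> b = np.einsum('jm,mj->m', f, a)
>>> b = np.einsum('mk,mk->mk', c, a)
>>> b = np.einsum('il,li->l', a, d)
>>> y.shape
(19, 7)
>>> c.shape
(19, 19)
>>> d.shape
(19, 19)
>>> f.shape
(19, 19)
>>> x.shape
(7,)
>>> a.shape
(19, 19)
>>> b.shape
(19,)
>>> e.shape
(19, 19)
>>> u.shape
(5,)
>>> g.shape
(11, 19)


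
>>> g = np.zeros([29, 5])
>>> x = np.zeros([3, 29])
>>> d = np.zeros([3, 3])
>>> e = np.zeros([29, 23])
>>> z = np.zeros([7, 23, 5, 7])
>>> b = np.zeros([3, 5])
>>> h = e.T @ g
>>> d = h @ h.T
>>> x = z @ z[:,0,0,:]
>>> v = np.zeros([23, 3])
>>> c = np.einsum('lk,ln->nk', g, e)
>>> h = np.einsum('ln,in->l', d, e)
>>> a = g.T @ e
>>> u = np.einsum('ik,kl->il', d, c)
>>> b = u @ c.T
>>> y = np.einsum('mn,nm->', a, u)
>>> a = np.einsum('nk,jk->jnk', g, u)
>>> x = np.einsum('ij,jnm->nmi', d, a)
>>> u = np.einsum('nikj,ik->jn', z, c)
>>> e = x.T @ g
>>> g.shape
(29, 5)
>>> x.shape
(29, 5, 23)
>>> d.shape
(23, 23)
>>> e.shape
(23, 5, 5)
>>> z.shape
(7, 23, 5, 7)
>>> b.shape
(23, 23)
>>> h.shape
(23,)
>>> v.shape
(23, 3)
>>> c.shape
(23, 5)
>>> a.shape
(23, 29, 5)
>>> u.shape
(7, 7)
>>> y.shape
()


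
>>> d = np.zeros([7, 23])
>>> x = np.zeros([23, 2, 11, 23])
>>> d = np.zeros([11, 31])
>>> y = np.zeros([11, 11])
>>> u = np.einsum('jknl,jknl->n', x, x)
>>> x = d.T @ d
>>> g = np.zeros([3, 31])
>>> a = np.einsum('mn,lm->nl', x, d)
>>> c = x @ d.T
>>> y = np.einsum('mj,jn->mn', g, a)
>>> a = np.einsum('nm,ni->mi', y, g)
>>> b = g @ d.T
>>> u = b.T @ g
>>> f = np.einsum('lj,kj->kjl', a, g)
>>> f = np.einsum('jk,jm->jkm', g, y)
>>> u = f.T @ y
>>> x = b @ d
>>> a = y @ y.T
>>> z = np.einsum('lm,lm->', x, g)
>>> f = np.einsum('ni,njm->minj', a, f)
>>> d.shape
(11, 31)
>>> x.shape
(3, 31)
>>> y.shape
(3, 11)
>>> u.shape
(11, 31, 11)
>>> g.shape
(3, 31)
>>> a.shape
(3, 3)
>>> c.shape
(31, 11)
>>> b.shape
(3, 11)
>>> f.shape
(11, 3, 3, 31)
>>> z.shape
()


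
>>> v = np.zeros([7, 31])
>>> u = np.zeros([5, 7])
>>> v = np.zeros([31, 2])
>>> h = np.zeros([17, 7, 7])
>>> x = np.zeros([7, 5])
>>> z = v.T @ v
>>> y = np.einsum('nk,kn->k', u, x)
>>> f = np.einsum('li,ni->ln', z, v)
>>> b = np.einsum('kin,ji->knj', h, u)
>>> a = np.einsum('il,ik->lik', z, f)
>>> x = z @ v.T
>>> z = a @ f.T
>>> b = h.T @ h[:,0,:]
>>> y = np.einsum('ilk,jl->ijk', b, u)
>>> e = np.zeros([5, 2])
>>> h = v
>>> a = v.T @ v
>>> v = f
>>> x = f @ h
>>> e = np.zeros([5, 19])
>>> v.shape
(2, 31)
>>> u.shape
(5, 7)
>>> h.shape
(31, 2)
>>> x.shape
(2, 2)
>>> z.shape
(2, 2, 2)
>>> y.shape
(7, 5, 7)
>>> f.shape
(2, 31)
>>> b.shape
(7, 7, 7)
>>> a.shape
(2, 2)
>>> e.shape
(5, 19)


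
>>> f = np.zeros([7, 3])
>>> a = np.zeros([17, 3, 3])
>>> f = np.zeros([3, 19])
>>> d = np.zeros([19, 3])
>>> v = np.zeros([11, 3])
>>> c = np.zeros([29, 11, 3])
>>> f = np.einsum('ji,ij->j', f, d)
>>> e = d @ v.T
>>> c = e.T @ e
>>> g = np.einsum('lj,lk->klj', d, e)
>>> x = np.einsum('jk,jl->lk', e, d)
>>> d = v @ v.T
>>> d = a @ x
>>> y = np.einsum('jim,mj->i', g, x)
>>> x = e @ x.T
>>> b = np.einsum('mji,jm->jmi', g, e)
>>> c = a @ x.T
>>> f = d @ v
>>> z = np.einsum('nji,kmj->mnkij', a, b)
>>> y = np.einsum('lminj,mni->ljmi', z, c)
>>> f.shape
(17, 3, 3)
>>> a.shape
(17, 3, 3)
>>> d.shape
(17, 3, 11)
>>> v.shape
(11, 3)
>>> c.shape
(17, 3, 19)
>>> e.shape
(19, 11)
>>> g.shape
(11, 19, 3)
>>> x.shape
(19, 3)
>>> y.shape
(11, 3, 17, 19)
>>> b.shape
(19, 11, 3)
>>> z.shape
(11, 17, 19, 3, 3)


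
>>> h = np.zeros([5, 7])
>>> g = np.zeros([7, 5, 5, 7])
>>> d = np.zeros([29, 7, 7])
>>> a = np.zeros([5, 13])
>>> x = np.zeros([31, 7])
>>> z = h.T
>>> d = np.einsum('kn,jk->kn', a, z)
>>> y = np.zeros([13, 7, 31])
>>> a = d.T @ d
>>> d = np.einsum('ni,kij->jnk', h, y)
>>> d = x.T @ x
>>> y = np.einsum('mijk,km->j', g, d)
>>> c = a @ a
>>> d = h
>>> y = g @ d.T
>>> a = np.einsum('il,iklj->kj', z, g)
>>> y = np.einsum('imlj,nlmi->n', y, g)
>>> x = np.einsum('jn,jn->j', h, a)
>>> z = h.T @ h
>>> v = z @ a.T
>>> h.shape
(5, 7)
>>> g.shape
(7, 5, 5, 7)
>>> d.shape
(5, 7)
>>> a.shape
(5, 7)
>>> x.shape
(5,)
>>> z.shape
(7, 7)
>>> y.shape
(7,)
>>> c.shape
(13, 13)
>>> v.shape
(7, 5)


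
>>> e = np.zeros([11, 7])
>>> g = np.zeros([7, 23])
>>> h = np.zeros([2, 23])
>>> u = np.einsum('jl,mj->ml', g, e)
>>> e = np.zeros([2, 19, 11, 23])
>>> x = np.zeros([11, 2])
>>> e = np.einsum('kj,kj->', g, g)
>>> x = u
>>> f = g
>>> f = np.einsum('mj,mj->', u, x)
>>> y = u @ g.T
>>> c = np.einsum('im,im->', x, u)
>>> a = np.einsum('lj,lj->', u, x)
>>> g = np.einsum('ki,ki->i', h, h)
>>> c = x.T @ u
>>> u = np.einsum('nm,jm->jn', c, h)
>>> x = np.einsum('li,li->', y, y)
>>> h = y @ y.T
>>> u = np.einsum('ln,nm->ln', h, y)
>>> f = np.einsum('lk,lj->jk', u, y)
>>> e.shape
()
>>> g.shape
(23,)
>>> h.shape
(11, 11)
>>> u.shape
(11, 11)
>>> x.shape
()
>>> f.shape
(7, 11)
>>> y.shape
(11, 7)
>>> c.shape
(23, 23)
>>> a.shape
()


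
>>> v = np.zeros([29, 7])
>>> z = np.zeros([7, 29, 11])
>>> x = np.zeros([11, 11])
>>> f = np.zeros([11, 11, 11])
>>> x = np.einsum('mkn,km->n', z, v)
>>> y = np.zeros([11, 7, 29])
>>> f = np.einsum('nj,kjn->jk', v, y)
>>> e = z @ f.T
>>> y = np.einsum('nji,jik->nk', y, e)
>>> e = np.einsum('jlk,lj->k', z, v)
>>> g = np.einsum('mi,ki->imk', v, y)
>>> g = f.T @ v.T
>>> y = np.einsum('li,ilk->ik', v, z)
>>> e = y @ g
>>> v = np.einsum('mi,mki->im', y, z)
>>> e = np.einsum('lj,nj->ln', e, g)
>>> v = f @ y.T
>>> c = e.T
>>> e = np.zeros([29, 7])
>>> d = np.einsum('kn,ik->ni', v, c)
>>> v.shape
(7, 7)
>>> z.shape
(7, 29, 11)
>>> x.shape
(11,)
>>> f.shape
(7, 11)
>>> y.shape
(7, 11)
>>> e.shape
(29, 7)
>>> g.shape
(11, 29)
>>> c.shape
(11, 7)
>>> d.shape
(7, 11)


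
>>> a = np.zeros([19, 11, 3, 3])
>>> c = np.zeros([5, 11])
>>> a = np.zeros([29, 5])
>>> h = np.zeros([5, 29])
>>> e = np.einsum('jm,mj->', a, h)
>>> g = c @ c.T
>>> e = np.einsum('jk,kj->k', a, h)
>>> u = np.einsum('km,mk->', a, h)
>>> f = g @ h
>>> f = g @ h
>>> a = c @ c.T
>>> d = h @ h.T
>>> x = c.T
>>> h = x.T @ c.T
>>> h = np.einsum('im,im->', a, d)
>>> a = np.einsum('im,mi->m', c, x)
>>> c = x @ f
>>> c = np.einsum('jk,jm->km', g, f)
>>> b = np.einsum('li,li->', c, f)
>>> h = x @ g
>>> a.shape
(11,)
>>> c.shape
(5, 29)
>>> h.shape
(11, 5)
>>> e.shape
(5,)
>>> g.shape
(5, 5)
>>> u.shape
()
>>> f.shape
(5, 29)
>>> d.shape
(5, 5)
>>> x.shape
(11, 5)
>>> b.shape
()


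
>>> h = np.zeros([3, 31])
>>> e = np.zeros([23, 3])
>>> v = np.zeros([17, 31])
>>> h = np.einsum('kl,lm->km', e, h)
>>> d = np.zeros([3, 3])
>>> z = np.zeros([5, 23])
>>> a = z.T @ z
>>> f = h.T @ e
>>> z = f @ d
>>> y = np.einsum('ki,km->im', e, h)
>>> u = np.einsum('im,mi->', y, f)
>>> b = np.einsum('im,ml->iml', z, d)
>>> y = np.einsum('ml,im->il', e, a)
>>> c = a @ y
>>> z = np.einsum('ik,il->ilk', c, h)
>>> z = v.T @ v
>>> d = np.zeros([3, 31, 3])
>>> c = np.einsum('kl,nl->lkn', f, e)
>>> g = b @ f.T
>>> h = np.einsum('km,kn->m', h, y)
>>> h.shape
(31,)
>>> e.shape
(23, 3)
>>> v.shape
(17, 31)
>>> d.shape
(3, 31, 3)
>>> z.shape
(31, 31)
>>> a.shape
(23, 23)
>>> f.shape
(31, 3)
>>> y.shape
(23, 3)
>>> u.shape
()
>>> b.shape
(31, 3, 3)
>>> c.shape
(3, 31, 23)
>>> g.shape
(31, 3, 31)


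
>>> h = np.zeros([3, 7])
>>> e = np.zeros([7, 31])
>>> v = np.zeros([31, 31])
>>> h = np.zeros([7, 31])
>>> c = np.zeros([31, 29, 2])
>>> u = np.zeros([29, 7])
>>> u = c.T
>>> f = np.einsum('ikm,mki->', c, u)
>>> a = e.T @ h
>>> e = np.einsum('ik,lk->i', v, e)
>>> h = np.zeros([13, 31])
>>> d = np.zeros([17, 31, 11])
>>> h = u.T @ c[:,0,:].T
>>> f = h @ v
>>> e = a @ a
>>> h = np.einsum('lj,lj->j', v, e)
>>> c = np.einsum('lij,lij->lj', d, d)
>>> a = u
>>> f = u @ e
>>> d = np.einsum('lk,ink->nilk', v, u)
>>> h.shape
(31,)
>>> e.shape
(31, 31)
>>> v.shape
(31, 31)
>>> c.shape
(17, 11)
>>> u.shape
(2, 29, 31)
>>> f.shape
(2, 29, 31)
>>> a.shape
(2, 29, 31)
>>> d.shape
(29, 2, 31, 31)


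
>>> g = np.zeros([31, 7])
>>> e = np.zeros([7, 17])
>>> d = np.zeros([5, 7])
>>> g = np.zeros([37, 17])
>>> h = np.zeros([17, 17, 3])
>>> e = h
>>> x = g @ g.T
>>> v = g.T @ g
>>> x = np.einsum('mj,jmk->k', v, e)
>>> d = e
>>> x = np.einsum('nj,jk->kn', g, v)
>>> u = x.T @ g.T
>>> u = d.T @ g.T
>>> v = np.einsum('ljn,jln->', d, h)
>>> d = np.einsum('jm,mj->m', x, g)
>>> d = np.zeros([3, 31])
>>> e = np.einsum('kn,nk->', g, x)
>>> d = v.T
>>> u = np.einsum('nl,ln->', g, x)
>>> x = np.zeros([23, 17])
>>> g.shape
(37, 17)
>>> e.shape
()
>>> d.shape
()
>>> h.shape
(17, 17, 3)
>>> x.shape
(23, 17)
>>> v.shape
()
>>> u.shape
()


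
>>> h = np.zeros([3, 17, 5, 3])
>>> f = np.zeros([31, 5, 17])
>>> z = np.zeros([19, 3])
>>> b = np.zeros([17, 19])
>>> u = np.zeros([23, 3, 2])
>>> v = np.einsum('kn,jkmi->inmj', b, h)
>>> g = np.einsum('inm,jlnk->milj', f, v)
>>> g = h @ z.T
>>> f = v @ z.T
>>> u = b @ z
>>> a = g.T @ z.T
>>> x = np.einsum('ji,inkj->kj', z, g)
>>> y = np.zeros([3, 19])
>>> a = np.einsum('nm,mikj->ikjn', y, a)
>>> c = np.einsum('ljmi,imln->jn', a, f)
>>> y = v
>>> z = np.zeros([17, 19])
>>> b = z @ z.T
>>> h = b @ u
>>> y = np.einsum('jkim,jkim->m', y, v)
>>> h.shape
(17, 3)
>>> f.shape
(3, 19, 5, 19)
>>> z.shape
(17, 19)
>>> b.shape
(17, 17)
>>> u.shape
(17, 3)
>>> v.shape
(3, 19, 5, 3)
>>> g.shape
(3, 17, 5, 19)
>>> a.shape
(5, 17, 19, 3)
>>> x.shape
(5, 19)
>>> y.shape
(3,)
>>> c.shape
(17, 19)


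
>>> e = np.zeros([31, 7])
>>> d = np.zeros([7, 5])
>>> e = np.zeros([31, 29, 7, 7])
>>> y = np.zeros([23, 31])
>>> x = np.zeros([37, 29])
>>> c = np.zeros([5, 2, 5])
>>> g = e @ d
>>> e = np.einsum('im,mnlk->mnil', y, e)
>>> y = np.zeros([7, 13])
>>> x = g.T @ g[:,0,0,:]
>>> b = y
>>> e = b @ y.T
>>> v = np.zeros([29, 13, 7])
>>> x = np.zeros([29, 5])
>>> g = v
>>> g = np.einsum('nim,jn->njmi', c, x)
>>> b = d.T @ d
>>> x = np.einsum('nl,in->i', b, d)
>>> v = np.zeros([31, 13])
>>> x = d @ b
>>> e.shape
(7, 7)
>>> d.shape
(7, 5)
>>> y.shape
(7, 13)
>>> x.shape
(7, 5)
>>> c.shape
(5, 2, 5)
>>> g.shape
(5, 29, 5, 2)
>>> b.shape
(5, 5)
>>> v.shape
(31, 13)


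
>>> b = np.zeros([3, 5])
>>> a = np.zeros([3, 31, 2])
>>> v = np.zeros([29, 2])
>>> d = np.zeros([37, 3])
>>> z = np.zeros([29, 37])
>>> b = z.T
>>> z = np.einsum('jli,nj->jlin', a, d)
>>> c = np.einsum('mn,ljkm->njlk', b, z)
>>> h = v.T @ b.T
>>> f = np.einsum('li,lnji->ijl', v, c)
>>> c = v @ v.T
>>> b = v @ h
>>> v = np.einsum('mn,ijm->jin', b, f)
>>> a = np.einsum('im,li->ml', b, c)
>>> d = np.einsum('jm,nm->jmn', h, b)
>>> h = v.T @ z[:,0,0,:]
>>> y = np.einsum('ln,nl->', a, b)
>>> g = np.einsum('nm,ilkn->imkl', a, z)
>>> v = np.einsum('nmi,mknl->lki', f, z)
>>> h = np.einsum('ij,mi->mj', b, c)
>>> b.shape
(29, 37)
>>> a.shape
(37, 29)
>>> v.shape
(37, 31, 29)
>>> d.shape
(2, 37, 29)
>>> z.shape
(3, 31, 2, 37)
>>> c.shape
(29, 29)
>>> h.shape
(29, 37)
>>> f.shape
(2, 3, 29)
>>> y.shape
()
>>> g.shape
(3, 29, 2, 31)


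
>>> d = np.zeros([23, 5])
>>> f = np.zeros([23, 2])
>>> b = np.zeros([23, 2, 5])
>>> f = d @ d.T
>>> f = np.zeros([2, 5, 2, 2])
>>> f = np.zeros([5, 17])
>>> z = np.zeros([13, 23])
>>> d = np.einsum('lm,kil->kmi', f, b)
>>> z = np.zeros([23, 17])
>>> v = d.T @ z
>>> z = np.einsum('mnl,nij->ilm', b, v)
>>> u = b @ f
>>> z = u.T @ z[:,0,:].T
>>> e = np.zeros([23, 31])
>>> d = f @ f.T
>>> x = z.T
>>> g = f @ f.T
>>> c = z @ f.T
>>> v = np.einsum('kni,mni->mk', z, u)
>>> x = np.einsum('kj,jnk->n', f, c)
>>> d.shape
(5, 5)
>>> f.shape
(5, 17)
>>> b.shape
(23, 2, 5)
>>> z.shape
(17, 2, 17)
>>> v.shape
(23, 17)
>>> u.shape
(23, 2, 17)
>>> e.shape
(23, 31)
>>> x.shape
(2,)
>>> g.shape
(5, 5)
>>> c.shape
(17, 2, 5)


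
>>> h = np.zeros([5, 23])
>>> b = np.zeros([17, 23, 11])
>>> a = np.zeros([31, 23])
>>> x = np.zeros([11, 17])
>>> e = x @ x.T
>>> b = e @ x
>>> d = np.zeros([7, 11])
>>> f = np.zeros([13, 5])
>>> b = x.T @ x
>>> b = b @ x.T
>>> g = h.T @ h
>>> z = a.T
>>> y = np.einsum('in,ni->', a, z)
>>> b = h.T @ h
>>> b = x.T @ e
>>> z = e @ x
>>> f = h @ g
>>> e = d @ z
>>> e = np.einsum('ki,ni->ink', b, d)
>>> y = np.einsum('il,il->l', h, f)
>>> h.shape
(5, 23)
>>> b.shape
(17, 11)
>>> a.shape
(31, 23)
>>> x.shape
(11, 17)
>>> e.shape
(11, 7, 17)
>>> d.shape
(7, 11)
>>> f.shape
(5, 23)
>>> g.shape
(23, 23)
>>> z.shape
(11, 17)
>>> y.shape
(23,)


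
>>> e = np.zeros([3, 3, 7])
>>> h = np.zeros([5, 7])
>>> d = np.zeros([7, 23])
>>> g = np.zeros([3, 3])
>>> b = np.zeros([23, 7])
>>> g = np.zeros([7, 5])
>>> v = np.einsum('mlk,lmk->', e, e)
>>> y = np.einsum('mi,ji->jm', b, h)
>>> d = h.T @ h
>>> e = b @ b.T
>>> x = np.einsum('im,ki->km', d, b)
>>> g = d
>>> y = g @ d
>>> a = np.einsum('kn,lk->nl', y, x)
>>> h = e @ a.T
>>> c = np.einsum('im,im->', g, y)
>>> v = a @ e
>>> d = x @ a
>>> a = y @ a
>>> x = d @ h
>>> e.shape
(23, 23)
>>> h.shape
(23, 7)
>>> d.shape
(23, 23)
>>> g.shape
(7, 7)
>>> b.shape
(23, 7)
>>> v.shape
(7, 23)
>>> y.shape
(7, 7)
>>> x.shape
(23, 7)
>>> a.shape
(7, 23)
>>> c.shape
()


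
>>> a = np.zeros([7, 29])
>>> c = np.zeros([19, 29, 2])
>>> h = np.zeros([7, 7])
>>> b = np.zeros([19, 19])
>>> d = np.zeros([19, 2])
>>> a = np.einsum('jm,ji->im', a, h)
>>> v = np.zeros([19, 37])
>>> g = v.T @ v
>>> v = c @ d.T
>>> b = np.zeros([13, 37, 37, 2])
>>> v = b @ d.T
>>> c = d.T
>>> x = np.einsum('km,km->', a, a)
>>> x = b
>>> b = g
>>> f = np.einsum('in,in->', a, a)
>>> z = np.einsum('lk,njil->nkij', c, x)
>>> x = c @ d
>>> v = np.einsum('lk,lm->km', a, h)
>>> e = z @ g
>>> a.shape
(7, 29)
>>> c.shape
(2, 19)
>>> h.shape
(7, 7)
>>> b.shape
(37, 37)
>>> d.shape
(19, 2)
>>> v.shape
(29, 7)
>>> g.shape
(37, 37)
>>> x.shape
(2, 2)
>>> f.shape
()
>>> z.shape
(13, 19, 37, 37)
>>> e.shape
(13, 19, 37, 37)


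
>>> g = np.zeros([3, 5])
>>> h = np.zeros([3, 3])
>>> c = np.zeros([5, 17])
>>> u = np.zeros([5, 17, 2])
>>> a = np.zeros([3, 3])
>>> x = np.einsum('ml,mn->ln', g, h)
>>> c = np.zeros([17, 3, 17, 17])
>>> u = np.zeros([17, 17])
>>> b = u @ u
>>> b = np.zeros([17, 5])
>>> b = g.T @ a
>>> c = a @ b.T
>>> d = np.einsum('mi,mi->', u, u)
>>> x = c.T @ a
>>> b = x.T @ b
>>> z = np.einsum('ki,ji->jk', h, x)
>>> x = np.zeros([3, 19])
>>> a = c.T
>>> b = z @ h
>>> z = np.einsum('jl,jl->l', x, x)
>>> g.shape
(3, 5)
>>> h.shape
(3, 3)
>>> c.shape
(3, 5)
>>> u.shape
(17, 17)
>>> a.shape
(5, 3)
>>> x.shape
(3, 19)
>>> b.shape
(5, 3)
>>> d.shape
()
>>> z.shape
(19,)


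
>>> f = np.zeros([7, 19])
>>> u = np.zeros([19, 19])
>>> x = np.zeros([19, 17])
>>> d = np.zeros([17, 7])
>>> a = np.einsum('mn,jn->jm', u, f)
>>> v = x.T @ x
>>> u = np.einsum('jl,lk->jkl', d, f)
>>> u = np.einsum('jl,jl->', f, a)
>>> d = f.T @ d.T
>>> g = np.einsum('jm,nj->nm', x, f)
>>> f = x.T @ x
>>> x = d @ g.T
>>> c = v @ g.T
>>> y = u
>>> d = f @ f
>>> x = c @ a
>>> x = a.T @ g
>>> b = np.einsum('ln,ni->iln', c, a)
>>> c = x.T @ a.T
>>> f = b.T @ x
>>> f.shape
(7, 17, 17)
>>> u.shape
()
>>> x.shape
(19, 17)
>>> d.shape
(17, 17)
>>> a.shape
(7, 19)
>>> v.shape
(17, 17)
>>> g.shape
(7, 17)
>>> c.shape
(17, 7)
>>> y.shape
()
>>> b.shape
(19, 17, 7)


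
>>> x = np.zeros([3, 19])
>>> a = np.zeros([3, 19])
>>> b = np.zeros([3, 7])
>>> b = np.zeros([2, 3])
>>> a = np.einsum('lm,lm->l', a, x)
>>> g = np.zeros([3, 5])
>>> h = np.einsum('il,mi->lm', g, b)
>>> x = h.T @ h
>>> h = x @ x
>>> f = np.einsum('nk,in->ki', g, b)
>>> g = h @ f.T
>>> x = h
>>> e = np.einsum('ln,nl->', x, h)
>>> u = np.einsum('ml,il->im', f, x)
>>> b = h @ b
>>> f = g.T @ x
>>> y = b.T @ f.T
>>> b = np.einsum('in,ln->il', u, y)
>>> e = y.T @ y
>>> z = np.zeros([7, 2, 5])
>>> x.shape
(2, 2)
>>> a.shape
(3,)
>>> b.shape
(2, 3)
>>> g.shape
(2, 5)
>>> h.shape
(2, 2)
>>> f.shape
(5, 2)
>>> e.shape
(5, 5)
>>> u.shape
(2, 5)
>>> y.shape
(3, 5)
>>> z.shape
(7, 2, 5)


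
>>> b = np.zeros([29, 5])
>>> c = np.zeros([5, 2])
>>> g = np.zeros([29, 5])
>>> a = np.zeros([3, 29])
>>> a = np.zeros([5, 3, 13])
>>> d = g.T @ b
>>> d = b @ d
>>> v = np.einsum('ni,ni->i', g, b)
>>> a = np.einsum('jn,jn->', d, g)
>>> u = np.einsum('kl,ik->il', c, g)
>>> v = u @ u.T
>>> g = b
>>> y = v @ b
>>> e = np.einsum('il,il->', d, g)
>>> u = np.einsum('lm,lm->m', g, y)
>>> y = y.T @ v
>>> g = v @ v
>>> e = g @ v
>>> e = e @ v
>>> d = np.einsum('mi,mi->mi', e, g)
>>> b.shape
(29, 5)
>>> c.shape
(5, 2)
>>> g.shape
(29, 29)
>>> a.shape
()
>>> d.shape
(29, 29)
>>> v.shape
(29, 29)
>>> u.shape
(5,)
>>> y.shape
(5, 29)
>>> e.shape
(29, 29)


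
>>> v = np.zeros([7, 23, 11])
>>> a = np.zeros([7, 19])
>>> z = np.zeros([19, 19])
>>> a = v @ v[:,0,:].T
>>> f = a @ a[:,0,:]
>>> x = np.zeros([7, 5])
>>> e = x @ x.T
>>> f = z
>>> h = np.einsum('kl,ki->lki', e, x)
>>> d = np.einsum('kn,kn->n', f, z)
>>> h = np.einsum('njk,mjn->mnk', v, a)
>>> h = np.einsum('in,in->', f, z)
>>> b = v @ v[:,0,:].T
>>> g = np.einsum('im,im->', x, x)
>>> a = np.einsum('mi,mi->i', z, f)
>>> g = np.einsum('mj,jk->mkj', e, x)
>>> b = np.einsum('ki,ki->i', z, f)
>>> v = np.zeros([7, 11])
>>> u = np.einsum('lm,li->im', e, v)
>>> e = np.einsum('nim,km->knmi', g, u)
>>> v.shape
(7, 11)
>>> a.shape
(19,)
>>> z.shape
(19, 19)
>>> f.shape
(19, 19)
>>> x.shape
(7, 5)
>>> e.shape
(11, 7, 7, 5)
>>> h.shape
()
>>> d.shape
(19,)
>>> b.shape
(19,)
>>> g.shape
(7, 5, 7)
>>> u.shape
(11, 7)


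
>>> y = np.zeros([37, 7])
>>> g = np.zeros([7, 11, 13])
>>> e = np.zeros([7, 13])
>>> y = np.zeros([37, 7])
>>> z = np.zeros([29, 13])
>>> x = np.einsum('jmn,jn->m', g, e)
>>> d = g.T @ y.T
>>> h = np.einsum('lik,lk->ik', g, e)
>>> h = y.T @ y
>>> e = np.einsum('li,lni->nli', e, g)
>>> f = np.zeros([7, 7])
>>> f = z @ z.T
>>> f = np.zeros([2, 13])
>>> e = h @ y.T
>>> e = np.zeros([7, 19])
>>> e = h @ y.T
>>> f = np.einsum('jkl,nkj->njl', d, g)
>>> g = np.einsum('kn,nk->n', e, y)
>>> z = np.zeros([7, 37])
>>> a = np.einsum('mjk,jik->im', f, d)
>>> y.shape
(37, 7)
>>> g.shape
(37,)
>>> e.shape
(7, 37)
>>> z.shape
(7, 37)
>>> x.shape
(11,)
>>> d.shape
(13, 11, 37)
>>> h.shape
(7, 7)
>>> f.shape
(7, 13, 37)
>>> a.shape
(11, 7)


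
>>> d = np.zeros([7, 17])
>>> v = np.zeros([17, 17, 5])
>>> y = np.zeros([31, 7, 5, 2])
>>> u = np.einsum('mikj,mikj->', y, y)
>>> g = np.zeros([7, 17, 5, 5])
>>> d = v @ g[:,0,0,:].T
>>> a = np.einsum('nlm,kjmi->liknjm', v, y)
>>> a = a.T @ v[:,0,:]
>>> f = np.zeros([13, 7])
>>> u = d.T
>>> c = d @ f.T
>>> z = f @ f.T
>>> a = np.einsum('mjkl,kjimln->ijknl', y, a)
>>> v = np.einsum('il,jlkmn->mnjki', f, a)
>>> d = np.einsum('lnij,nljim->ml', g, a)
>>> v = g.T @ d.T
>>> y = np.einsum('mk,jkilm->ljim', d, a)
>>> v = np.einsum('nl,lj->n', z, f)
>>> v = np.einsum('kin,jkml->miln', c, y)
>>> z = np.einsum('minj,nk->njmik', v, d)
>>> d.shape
(2, 7)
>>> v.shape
(5, 17, 2, 13)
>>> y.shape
(5, 17, 5, 2)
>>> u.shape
(7, 17, 17)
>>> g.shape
(7, 17, 5, 5)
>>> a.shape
(17, 7, 5, 5, 2)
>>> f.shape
(13, 7)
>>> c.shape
(17, 17, 13)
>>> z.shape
(2, 13, 5, 17, 7)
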